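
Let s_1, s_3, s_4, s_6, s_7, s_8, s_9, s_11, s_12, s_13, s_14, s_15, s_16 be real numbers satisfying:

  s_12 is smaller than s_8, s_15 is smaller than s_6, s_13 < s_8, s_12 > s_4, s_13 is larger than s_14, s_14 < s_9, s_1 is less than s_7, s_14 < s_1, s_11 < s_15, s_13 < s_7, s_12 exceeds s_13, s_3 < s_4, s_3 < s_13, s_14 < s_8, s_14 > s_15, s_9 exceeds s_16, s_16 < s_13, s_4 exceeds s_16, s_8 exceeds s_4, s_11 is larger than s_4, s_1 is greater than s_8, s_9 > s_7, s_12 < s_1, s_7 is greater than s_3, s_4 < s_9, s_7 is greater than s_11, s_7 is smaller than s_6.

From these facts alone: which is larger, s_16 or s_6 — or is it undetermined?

s_6

s_16 < s_4 < s_11 < s_15 < s_14 < s_13 < s_12 < s_8 < s_1 < s_7 < s_6, by transitivity through s_4, s_11, s_15, s_14, s_13, s_12, s_8, s_1, s_7.
So s_6 is larger.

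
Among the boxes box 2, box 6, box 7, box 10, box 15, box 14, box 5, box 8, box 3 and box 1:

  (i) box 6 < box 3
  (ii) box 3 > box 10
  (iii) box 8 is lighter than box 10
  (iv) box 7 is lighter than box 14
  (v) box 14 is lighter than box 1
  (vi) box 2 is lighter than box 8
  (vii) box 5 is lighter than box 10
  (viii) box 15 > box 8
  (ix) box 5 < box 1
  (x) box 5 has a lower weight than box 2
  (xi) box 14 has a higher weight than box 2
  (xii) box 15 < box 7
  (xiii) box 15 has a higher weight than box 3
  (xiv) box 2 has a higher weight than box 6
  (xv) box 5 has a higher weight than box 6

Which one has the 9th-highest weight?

The consecutive relations fix a unique order: box 6 < box 5 < box 2 < box 8 < box 10 < box 3 < box 15 < box 7 < box 14 < box 1.
The 9th largest is box 5.

box 5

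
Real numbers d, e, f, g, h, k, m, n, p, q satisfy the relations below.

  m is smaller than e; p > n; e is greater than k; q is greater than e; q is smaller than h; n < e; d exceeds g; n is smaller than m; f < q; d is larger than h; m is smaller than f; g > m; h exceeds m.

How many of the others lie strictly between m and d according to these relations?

The relations place m below d. An element lies strictly between them when it is forced above m and also forced below d.
Above m: {g, f, e, q, h}. Below d: {n, g, k, f, e, q, h}.
Intersection: {g, f, e, q, h} — 5.

5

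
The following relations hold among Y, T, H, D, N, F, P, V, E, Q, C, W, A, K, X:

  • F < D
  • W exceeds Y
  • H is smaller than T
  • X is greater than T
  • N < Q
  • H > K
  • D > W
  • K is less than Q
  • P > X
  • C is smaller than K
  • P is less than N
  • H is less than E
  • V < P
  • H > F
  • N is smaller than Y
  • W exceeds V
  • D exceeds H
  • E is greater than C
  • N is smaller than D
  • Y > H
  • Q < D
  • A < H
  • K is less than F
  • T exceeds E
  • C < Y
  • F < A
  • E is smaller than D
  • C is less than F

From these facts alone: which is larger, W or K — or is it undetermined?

W

K < F and F < A give K < A.
With A < H: K < F < A < H.
With H < T: K < F < A < H < T.
With T < X: K < F < A < H < T < X.
With X < P: K < F < A < H < T < X < P.
Then P < N extends the chain to N.
Then N < Y extends the chain to Y.
Then Y < W extends the chain to W.
So W is larger.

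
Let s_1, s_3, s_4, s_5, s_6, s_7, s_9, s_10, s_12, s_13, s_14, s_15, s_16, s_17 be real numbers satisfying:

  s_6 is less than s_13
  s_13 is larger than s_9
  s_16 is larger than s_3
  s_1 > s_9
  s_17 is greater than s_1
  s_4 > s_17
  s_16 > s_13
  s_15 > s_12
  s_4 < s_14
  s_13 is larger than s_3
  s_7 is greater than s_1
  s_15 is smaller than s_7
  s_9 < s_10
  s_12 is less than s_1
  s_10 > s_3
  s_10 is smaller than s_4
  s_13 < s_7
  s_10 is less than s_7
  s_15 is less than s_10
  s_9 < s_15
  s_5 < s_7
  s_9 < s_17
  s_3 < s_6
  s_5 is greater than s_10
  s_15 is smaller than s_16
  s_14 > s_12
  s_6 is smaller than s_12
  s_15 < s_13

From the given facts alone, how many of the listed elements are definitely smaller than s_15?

4

From s_15 the given relations immediately reach s_9, s_12.
From those, s_6 — 3 in total.
From those, s_3 — 4 in total.
No other element is forced below s_15 by the given relations, so the count is 4.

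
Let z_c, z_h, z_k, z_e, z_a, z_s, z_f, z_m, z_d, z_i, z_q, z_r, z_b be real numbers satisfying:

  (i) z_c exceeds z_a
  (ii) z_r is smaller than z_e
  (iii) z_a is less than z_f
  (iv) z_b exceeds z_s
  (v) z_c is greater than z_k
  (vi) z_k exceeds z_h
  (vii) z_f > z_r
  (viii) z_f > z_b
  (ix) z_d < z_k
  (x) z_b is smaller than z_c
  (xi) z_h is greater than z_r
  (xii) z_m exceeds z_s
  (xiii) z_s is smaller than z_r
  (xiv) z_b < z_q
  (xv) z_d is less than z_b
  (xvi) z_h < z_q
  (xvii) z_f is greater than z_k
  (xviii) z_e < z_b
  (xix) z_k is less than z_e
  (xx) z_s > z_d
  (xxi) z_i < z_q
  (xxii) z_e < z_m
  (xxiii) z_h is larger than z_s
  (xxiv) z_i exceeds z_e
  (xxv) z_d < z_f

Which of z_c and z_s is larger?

z_s < z_r and z_r < z_h give z_s < z_h.
With z_h < z_k: z_s < z_r < z_h < z_k.
With z_k < z_e: z_s < z_r < z_h < z_k < z_e.
With z_e < z_b: z_s < z_r < z_h < z_k < z_e < z_b.
Then z_b < z_c extends the chain to z_c.
So z_s < z_c; z_c is the larger of the two.

z_c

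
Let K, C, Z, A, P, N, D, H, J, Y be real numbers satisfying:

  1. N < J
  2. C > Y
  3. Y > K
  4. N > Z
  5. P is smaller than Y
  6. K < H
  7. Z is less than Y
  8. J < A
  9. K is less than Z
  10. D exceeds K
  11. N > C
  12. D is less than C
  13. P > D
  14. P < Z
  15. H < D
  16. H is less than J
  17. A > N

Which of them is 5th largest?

Y

Piecing the relations together gives one ordering: K < H < D < P < Z < Y < C < N < J < A.
The 5th largest is Y.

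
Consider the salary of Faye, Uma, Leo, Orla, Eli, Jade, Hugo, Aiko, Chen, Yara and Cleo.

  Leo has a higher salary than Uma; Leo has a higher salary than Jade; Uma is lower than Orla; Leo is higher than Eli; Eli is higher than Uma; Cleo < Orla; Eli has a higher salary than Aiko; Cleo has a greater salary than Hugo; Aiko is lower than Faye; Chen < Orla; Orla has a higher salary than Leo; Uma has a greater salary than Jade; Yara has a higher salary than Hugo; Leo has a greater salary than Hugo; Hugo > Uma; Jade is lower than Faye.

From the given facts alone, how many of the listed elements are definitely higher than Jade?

From Jade the given relations immediately reach Uma, Leo, Faye.
From those, Hugo, Eli, Orla — 6 in total.
From those, Cleo, Yara — 8 in total.
No other element is forced above Jade by the given relations, so the count is 8.

8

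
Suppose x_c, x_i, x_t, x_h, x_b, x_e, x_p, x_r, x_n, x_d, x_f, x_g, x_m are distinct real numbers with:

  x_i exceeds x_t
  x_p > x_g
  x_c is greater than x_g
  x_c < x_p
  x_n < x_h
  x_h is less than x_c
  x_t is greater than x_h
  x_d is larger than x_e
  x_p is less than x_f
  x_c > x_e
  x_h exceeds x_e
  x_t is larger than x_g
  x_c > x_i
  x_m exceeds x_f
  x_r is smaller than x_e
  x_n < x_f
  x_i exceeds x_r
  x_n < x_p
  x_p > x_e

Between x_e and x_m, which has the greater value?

Following the relations from x_e: x_e < x_h < x_t < x_i < x_c < x_p < x_f < x_m.
So x_e < x_m; x_m is the larger of the two.

x_m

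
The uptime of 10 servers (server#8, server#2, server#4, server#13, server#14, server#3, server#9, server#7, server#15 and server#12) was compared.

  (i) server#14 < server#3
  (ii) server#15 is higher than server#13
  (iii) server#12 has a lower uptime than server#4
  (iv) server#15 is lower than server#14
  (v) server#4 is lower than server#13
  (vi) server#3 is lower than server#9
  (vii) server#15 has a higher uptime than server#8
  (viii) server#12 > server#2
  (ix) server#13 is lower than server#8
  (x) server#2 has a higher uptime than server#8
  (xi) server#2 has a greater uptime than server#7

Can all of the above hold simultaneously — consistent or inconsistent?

We have server#8 < server#2 stated directly, yet also server#2 < server#12 < server#4 < server#13 < server#8 by chaining the others — so server#2 < server#8. Contradiction.

inconsistent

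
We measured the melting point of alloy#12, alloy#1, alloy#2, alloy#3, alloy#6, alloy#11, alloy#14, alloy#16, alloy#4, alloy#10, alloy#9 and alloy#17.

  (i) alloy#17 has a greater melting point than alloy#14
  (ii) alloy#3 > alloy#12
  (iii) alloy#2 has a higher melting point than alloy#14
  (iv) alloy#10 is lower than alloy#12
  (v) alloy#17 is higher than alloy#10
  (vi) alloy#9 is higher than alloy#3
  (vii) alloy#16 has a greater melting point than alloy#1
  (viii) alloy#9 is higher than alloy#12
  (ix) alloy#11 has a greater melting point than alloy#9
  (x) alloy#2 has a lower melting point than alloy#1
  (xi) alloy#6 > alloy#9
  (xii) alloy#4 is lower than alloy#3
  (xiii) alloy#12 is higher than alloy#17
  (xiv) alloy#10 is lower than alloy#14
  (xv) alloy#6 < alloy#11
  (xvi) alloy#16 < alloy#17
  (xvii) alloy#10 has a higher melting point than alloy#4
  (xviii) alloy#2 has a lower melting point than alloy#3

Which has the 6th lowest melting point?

Piecing the relations together gives one ordering: alloy#4 < alloy#10 < alloy#14 < alloy#2 < alloy#1 < alloy#16 < alloy#17 < alloy#12 < alloy#3 < alloy#9 < alloy#6 < alloy#11.
The 6th smallest is alloy#16.

alloy#16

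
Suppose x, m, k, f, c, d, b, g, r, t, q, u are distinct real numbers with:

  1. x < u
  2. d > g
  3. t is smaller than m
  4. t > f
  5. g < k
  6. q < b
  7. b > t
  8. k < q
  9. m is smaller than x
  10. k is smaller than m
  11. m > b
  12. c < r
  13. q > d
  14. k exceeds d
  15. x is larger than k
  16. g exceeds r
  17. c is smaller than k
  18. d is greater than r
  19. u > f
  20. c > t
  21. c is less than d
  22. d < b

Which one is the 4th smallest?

r

The consecutive relations fix a unique order: f < t < c < r < g < d < k < q < b < m < x < u.
Counting 4 from the smallest end gives r.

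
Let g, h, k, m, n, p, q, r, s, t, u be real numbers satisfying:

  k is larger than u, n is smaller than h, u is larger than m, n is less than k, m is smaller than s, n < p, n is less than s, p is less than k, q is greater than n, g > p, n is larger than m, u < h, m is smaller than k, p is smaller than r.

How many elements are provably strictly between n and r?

1

The relations place n below r. An element lies strictly between them when it is forced above n and also forced below r.
Above n: {p, s, k, q, h, g}. Below r: {m, p}.
Intersection: {p} — 1.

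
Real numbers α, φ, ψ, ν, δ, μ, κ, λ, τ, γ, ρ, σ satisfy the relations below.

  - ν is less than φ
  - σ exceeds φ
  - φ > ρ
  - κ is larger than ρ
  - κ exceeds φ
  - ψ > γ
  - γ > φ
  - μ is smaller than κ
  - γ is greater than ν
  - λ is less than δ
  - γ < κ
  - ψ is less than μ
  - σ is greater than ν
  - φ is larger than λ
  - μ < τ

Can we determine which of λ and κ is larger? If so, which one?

The relevant relations are λ < φ; φ < γ; γ < ψ; ψ < μ; μ < κ.
Together: λ < φ < γ < ψ < μ < κ.
So κ is larger.

κ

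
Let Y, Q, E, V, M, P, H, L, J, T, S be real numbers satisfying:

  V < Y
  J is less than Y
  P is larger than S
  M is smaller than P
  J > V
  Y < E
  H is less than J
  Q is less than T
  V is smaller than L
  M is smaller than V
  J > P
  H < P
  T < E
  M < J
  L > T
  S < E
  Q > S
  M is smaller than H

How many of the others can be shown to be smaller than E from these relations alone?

9

Directly below E: S, T, Y.
One step further: Q, V, J (6 so far).
One step further: M, H, P (9 so far).
No other element is forced below E by the given relations, so the count is 9.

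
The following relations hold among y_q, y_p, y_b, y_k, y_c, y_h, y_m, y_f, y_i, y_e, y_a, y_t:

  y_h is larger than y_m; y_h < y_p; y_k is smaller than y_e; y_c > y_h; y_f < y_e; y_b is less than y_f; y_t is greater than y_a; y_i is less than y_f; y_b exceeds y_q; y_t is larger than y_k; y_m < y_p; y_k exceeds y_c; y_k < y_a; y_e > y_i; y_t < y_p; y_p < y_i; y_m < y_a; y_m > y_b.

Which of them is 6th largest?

y_a

The consecutive relations fix a unique order: y_q < y_b < y_m < y_h < y_c < y_k < y_a < y_t < y_p < y_i < y_f < y_e.
The 6th largest is y_a.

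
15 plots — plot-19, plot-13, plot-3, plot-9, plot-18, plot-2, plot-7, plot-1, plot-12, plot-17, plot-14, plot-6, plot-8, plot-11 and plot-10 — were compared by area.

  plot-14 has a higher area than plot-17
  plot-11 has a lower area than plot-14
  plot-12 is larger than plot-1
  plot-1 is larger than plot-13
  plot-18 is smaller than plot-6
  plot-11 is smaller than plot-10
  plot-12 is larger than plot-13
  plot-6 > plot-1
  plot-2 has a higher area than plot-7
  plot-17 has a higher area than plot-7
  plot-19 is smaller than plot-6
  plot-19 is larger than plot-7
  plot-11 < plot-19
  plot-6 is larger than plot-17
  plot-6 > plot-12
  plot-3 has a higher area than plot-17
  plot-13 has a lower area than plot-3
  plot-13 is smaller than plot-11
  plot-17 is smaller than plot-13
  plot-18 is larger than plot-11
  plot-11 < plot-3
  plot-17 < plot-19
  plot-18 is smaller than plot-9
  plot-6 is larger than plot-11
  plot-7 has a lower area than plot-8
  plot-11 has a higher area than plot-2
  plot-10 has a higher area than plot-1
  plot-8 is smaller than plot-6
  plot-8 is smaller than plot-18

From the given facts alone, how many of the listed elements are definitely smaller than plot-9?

From plot-9 the given relations immediately reach plot-18.
From those, plot-8, plot-11 — 3 in total.
From those, plot-7, plot-2, plot-13 — 6 in total.
From those, plot-17 — 7 in total.
Nothing else is reachable below plot-9; 7 in all.

7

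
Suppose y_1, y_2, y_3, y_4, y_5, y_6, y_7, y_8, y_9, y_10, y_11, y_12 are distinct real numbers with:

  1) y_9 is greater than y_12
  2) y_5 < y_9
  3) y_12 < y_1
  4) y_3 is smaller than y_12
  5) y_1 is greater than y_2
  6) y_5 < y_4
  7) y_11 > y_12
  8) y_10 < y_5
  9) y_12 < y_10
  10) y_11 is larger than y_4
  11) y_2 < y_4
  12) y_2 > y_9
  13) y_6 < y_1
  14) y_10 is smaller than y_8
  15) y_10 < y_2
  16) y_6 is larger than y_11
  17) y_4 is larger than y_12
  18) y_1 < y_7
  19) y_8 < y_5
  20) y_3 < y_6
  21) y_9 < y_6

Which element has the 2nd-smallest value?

The consecutive relations fix a unique order: y_3 < y_12 < y_10 < y_8 < y_5 < y_9 < y_2 < y_4 < y_11 < y_6 < y_1 < y_7.
The 2nd smallest is y_12.

y_12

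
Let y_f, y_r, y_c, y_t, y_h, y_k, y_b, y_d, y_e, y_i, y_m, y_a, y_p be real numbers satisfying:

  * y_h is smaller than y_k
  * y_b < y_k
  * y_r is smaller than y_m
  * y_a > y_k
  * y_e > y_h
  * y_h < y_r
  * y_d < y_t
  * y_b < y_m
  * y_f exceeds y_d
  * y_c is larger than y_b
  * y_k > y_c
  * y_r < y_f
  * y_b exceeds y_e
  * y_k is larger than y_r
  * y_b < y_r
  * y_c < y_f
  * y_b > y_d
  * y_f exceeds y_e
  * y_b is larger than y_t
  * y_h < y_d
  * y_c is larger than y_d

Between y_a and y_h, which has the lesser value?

Link the given pairs in sequence: y_h < y_e; y_e < y_b; y_b < y_c; y_c < y_k; y_k < y_a.
Chaining these gives y_h < y_e < y_b < y_c < y_k < y_a.
So y_h < y_a; y_h is the smaller of the two.

y_h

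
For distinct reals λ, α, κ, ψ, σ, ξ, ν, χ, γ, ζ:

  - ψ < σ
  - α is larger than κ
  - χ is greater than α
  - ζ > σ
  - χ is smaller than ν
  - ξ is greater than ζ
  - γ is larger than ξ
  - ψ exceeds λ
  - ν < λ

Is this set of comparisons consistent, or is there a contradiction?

The single ordering κ < α < χ < ν < λ < ψ < σ < ζ < ξ < γ satisfies every listed relation, so no contradiction arises.

consistent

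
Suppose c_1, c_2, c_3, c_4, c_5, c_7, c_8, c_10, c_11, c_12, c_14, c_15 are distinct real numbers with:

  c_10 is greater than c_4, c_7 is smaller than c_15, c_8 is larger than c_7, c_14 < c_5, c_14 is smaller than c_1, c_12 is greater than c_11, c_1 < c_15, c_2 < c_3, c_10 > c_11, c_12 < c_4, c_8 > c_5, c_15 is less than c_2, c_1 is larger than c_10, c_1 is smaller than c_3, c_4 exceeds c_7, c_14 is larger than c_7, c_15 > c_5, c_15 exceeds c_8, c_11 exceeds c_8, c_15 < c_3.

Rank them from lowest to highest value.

Nothing is placed below c_7, so it is least; from there c_7 < c_14; c_14 < c_5; c_5 < c_8; c_8 < c_11; c_11 < c_12; c_12 < c_4; c_4 < c_10; c_10 < c_1; c_1 < c_15; c_15 < c_2; c_2 < c_3, each given directly.

c_7 < c_14 < c_5 < c_8 < c_11 < c_12 < c_4 < c_10 < c_1 < c_15 < c_2 < c_3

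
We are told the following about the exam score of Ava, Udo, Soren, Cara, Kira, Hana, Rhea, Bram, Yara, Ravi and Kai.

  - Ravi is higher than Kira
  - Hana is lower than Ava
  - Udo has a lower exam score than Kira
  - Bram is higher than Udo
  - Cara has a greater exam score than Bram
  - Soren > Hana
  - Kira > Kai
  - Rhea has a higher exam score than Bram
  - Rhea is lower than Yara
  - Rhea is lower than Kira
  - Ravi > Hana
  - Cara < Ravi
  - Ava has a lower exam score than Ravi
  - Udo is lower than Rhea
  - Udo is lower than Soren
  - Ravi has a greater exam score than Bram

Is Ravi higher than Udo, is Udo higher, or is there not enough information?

Ravi

Following the relations from Udo: Udo < Bram < Rhea < Kira < Ravi.
So Ravi is higher.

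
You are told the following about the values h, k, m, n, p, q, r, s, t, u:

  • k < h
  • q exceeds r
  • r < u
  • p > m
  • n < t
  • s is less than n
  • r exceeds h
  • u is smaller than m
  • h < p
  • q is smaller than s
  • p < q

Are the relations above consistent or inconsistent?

Every relation is compatible with k < h < r < u < m < p < q < s < n < t; the set is consistent.

consistent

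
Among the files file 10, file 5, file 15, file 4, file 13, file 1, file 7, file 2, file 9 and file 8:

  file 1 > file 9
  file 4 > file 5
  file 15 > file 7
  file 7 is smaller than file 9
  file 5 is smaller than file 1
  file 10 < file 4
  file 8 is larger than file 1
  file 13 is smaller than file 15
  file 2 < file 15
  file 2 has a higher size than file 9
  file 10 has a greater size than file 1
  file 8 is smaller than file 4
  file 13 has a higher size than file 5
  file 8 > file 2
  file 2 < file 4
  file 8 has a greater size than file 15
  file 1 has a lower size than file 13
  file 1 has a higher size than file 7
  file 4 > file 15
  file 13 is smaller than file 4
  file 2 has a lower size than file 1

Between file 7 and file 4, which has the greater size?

file 4

Link the given pairs in sequence: file 7 < file 9; file 9 < file 2; file 2 < file 1; file 1 < file 13; file 13 < file 15; file 15 < file 8; file 8 < file 4.
Together: file 7 < file 9 < file 2 < file 1 < file 13 < file 15 < file 8 < file 4.
So file 7 < file 4; file 4 is the larger of the two.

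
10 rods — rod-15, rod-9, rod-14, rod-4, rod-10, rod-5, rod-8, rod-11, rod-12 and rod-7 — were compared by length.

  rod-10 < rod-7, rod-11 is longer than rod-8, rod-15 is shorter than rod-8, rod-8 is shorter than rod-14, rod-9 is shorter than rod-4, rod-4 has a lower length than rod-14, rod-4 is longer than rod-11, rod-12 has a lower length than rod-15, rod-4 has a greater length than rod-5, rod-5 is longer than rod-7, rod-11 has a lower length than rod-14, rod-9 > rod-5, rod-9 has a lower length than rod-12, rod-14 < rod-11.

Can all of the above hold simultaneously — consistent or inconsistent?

We have rod-14 < rod-11 stated directly, yet also rod-11 < rod-4 < rod-14 by chaining the others — so rod-11 < rod-14. Contradiction.

inconsistent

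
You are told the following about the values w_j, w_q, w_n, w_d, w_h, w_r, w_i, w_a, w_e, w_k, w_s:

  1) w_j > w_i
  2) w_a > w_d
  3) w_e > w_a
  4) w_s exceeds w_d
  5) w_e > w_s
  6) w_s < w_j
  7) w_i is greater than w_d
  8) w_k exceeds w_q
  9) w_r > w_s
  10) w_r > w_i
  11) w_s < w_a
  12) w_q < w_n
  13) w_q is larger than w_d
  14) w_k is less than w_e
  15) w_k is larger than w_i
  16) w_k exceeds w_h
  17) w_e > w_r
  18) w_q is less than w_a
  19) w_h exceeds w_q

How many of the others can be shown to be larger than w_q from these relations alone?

From w_q the given relations immediately reach w_h, w_k, w_a, w_n.
From those, w_e — 5 in total.
No other element is forced above w_q by the given relations, so the count is 5.

5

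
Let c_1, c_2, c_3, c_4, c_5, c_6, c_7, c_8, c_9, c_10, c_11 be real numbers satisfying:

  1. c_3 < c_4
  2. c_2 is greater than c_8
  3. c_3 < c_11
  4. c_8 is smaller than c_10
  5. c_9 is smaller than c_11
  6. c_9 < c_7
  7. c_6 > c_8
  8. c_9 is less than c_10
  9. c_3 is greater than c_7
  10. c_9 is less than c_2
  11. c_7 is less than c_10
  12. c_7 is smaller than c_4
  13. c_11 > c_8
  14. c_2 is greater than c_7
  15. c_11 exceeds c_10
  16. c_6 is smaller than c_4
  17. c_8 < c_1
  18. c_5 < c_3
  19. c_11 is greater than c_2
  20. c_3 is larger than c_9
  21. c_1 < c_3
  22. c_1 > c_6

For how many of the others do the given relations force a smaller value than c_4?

7

The elements the relations force below c_4 are c_8, c_6, c_9, c_1, c_5, c_7, c_3 — no chain reaches any other.
That is 7.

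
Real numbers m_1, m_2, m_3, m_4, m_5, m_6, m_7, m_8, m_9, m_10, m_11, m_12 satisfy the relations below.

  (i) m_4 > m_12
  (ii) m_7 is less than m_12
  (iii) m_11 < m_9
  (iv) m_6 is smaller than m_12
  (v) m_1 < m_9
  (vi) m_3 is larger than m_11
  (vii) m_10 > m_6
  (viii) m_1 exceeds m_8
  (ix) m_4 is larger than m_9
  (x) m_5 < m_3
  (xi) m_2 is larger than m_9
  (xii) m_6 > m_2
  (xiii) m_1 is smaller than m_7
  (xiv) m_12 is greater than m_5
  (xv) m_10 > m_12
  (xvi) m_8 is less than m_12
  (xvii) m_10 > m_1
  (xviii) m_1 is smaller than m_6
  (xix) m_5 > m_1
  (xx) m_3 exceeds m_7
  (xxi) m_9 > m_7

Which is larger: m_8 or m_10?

m_10

m_8 < m_1 < m_7 < m_9 < m_2 < m_6 < m_10, by transitivity through m_1, m_7, m_9, m_2, m_6.
So m_8 < m_10; m_10 is the larger of the two.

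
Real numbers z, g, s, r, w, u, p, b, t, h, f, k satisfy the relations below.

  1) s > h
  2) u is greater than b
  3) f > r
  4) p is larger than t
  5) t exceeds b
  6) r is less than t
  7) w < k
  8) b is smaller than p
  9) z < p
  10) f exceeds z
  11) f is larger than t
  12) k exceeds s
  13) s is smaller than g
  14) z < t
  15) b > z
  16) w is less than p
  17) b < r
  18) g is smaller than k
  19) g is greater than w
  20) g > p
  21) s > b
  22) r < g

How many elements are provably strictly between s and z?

1

Chaining upward from z reaches: b, r, t, f, u, p, g, k.
Chaining downward from s reaches: h, b.
Strictly between z and s are those in both lists: b — 1 element.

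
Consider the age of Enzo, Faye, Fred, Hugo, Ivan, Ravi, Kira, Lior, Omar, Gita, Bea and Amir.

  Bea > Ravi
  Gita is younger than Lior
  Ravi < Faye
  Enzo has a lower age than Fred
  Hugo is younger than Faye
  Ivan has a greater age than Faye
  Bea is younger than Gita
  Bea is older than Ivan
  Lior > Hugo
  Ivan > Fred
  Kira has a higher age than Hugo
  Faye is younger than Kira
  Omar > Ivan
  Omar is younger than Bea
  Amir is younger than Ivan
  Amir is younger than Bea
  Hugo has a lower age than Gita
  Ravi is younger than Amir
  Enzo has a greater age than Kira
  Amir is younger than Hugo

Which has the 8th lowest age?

Chaining the given pairs: Ravi < Amir < Hugo < Faye < Kira < Enzo < Fred < Ivan < Omar < Bea < Gita < Lior.
Counting 8 from the smallest end gives Ivan.

Ivan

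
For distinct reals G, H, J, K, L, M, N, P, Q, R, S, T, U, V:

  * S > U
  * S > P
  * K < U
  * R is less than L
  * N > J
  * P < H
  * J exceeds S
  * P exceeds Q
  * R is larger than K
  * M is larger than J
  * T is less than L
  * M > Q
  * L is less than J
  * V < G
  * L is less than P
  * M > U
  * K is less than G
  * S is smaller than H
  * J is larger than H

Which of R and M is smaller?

R

R < L < P < S < H < J < M, by transitivity through L, P, S, H, J.
So R < M; R is the smaller of the two.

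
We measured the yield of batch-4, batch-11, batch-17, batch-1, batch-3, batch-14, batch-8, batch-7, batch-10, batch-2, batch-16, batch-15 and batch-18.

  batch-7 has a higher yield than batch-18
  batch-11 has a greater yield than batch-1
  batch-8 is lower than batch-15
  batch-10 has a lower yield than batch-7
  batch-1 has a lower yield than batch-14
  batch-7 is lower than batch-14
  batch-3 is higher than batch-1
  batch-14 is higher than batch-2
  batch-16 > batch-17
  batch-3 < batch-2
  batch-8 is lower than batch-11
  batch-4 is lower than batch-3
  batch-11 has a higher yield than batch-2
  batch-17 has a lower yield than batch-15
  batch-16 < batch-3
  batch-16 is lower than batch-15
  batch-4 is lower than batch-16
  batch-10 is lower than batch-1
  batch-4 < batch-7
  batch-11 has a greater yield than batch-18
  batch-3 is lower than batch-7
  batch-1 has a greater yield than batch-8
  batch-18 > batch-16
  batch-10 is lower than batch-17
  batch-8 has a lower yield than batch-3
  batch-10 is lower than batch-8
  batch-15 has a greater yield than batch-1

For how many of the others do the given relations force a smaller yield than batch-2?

From batch-2 the given relations immediately reach batch-3.
From those, batch-4, batch-8, batch-1, batch-16 — 5 in total.
From those, batch-10, batch-17 — 7 in total.
Nothing else is reachable below batch-2; 7 in all.

7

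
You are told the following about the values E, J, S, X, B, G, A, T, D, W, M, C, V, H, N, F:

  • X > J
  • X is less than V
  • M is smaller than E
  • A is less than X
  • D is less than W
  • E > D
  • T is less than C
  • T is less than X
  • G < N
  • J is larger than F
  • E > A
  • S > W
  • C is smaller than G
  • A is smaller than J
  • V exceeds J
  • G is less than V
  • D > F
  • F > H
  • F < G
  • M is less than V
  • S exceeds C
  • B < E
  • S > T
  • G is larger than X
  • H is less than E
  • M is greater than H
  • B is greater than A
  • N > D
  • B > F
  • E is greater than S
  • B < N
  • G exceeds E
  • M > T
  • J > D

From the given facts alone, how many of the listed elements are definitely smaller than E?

10

Directly below E: H, A, D, M, S, B.
One step further: T, F, C, W (10 so far).
No other element is forced below E by the given relations, so the count is 10.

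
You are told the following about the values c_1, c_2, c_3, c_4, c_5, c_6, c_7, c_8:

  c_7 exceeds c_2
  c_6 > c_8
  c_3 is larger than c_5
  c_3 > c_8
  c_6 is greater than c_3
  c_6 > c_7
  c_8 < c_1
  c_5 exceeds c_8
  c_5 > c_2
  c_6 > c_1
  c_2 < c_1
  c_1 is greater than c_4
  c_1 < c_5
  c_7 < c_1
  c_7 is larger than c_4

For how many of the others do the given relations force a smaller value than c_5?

Directly below c_5: c_2, c_8, c_1.
One step further: c_4, c_7 (5 so far).
No other element is forced below c_5 by the given relations, so the count is 5.

5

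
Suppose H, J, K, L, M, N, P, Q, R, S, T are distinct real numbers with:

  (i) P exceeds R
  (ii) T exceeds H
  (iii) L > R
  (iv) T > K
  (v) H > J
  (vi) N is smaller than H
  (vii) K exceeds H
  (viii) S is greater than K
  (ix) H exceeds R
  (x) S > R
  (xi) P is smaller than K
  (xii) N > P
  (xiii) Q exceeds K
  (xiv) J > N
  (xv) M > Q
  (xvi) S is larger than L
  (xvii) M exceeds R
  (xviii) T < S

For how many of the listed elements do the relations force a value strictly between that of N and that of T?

3

The relations place N below T. An element lies strictly between them when it is forced above N and also forced below T.
Above N: {J, H, K, Q, S, M}. Below T: {R, P, J, H, K}.
Intersection: {J, H, K} — 3.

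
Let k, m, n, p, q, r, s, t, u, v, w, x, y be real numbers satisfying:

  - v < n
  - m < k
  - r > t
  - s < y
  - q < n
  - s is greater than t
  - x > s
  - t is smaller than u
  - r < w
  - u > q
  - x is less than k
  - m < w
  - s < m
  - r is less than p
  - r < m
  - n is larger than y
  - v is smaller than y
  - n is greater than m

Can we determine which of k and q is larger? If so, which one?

Following every chain through q: above q we get n, u.
k is not reached, and no chain runs the other way from k to q.
So the given relations leave the order of q and k undetermined.

undetermined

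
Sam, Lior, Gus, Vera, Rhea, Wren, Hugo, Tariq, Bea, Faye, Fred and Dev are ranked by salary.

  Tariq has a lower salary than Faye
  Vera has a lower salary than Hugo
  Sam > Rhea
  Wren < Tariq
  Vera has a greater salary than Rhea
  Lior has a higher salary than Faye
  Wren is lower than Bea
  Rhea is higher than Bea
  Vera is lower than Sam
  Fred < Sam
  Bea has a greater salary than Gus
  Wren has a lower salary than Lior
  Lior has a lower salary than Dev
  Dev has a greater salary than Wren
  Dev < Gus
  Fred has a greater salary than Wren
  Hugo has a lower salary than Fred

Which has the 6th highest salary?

Bea

Piecing the relations together gives one ordering: Wren < Tariq < Faye < Lior < Dev < Gus < Bea < Rhea < Vera < Hugo < Fred < Sam.
Counting 6 from the largest end gives Bea.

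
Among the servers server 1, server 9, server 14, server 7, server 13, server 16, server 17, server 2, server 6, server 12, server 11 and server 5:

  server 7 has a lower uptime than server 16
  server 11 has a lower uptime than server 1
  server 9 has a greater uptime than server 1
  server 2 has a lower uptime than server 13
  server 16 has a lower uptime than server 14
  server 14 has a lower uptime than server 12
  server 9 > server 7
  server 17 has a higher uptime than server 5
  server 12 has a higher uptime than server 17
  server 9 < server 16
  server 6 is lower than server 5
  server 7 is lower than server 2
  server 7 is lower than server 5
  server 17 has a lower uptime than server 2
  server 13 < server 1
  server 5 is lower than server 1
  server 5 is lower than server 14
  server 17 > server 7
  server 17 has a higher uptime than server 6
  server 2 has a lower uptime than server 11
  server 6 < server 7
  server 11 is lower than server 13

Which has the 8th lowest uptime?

Chaining the given pairs: server 6 < server 7 < server 5 < server 17 < server 2 < server 11 < server 13 < server 1 < server 9 < server 16 < server 14 < server 12.
The 8th smallest is server 1.

server 1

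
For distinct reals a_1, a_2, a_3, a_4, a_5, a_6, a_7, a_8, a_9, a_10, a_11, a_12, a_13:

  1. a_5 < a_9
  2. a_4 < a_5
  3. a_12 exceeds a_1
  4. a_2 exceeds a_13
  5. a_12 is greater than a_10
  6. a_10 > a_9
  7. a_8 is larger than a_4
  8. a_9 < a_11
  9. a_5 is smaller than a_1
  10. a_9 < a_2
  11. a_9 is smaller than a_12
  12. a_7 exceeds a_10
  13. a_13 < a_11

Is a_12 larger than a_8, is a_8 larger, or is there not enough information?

Following every chain through a_8: below a_8 we get a_4.
a_12 is not reached, and no chain runs the other way from a_12 to a_8.
So the given relations leave the order of a_8 and a_12 undetermined.

undetermined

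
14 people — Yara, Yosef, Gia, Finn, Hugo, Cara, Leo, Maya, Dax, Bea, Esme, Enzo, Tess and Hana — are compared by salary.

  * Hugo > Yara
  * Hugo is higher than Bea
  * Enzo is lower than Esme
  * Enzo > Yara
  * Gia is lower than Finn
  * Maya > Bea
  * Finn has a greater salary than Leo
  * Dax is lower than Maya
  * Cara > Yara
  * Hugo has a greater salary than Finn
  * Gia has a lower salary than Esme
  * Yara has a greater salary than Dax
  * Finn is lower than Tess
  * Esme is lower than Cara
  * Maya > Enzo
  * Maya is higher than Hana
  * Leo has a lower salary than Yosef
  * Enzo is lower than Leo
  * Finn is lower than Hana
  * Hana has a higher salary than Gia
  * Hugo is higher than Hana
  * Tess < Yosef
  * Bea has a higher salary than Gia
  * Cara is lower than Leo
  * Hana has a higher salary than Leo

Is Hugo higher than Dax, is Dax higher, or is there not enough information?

Hugo

The relevant relations are Dax < Yara; Yara < Enzo; Enzo < Esme; Esme < Cara; Cara < Leo; Leo < Finn; Finn < Hana; Hana < Hugo.
Chaining these gives Dax < Yara < Enzo < Esme < Cara < Leo < Finn < Hana < Hugo.
So Hugo is higher.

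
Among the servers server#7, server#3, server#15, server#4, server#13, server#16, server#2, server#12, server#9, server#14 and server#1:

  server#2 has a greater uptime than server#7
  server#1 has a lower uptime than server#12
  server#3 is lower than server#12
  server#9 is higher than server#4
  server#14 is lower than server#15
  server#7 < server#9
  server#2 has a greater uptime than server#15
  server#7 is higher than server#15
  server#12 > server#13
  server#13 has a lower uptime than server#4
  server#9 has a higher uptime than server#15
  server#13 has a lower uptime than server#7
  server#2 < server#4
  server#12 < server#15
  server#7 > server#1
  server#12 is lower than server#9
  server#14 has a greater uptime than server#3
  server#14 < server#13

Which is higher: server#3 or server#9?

server#3 < server#14 and server#14 < server#13 give server#3 < server#13.
Then server#13 < server#12 extends the chain to server#12.
With server#12 < server#15: server#3 < server#14 < server#13 < server#12 < server#15.
Then server#15 < server#7 extends the chain to server#7.
With server#7 < server#2: server#3 < server#14 < server#13 < server#12 < server#15 < server#7 < server#2.
Then server#2 < server#4 extends the chain to server#4.
Then server#4 < server#9 extends the chain to server#9.
So server#3 < server#9; server#9 is the higher of the two.

server#9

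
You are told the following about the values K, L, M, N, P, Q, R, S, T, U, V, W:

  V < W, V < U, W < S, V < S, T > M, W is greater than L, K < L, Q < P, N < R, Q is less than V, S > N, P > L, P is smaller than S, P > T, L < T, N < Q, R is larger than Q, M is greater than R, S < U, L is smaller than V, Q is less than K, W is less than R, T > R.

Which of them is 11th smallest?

S

The consecutive relations fix a unique order: N < Q < K < L < V < W < R < M < T < P < S < U.
The 11th smallest is S.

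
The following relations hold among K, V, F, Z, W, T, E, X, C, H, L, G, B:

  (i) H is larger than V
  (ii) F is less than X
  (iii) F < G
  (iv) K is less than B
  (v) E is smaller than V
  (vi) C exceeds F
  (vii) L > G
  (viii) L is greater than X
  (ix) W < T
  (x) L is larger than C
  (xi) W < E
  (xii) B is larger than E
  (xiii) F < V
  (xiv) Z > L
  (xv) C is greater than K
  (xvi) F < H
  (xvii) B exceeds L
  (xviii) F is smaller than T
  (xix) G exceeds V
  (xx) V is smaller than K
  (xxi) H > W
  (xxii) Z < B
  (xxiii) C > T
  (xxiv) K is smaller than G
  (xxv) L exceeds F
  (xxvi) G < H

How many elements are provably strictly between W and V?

The relations place W below V. An element lies strictly between them when it is forced above W and also forced below V.
Above W: {E, T, K, G, C, L, Z, B, H}. Below V: {F, E}.
Intersection: {E} — 1.

1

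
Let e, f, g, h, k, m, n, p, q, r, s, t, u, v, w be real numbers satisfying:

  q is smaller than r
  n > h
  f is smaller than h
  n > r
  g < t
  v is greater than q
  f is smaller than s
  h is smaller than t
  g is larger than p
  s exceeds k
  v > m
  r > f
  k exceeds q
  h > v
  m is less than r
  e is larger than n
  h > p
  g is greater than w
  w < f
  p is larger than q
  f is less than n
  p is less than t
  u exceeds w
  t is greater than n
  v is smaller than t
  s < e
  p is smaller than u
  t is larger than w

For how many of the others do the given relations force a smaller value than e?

From e the given relations immediately reach s, n.
From those, f, k, h, r — 6 in total.
From those, w, q, m, p, v — 11 in total.
No other element is forced below e by the given relations, so the count is 11.

11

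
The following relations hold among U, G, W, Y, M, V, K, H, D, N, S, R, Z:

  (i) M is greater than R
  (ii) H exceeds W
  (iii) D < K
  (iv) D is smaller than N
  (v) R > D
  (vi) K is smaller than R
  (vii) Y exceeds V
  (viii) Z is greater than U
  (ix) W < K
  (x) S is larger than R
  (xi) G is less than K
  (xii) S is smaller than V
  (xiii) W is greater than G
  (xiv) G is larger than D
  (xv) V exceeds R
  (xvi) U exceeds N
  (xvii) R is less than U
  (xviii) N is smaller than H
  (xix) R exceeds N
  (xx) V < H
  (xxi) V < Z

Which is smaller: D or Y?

The relevant relations are D < G; G < W; W < K; K < R; R < S; S < V; V < Y.
Chaining these gives D < G < W < K < R < S < V < Y.
So D < Y; D is the smaller of the two.

D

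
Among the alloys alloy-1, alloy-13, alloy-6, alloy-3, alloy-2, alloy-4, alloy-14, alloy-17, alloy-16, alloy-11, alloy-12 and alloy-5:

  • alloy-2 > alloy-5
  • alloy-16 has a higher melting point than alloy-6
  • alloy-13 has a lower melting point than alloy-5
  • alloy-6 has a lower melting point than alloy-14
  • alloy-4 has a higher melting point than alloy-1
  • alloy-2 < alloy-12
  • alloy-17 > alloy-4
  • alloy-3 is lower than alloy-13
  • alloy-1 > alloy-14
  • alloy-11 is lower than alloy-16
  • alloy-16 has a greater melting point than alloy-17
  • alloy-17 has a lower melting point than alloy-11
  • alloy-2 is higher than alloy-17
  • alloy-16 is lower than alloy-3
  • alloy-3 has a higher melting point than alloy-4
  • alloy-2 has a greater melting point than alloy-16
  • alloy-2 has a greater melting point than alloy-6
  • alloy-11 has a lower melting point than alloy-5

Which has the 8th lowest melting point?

alloy-3

The consecutive relations fix a unique order: alloy-6 < alloy-14 < alloy-1 < alloy-4 < alloy-17 < alloy-11 < alloy-16 < alloy-3 < alloy-13 < alloy-5 < alloy-2 < alloy-12.
The 8th smallest is alloy-3.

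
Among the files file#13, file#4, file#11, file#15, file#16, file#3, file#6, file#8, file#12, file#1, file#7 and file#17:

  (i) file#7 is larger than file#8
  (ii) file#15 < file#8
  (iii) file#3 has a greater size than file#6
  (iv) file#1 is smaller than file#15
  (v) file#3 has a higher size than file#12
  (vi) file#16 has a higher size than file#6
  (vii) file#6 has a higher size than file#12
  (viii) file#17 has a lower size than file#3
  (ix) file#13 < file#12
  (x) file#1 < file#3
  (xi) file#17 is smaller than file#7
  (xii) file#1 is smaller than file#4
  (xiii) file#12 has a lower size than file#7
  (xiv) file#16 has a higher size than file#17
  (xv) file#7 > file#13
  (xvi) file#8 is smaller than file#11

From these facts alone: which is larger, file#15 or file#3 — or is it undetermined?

Following every chain through file#15: above file#15 we get file#8, file#7, file#11; below file#15 we get file#1.
file#3 is not reached, and no chain runs the other way from file#3 to file#15.
So the given relations leave the order of file#15 and file#3 undetermined.

undetermined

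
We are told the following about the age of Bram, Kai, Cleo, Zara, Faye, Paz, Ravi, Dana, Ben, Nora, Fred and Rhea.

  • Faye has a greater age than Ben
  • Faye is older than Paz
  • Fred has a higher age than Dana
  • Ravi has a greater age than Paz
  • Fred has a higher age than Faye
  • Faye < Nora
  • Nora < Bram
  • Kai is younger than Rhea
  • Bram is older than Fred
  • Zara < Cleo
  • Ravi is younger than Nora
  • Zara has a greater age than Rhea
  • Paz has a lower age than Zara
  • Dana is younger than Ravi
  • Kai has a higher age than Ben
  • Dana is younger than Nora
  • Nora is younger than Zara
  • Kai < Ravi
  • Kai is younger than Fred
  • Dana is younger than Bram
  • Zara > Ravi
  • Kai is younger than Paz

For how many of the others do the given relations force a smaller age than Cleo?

The elements the relations force below Cleo are Ben, Kai, Paz, Dana, Ravi, Faye, Nora, Rhea, Zara — no chain reaches any other.
That is 9.

9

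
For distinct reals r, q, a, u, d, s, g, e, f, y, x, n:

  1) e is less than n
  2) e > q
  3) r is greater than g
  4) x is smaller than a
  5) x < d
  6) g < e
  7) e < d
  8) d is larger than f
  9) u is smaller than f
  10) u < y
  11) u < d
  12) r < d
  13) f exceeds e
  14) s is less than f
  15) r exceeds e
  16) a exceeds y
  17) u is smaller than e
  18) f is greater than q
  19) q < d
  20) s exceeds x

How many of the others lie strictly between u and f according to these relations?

1

The relations place u below f. An element lies strictly between them when it is forced above u and also forced below f.
Above u: {y, a, e, n, r, d}. Below f: {x, s, q, g, e}.
Intersection: {e} — 1.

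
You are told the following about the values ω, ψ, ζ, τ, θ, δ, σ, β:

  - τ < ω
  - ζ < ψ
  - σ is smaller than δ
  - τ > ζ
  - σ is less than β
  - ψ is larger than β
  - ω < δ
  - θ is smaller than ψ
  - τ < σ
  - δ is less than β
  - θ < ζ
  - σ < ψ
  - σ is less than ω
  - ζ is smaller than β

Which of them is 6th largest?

τ

Chaining the given pairs: θ < ζ < τ < σ < ω < δ < β < ψ.
Counting 6 from the largest end gives τ.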